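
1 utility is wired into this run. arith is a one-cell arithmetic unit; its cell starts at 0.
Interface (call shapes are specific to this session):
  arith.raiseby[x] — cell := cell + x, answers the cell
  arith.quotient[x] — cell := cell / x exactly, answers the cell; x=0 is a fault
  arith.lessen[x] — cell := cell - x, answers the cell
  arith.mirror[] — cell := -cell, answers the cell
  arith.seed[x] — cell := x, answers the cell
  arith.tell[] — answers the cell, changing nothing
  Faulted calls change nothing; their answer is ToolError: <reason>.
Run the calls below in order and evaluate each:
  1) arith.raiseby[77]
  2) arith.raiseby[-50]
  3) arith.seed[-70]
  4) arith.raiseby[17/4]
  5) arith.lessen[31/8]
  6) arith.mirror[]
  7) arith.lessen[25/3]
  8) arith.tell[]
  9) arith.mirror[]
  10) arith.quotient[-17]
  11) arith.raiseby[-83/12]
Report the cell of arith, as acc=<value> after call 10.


Answer: acc=1471/408

Derivation:
==> arith.raiseby(x: 77)
<== 77
==> arith.raiseby(x: -50)
<== 27
==> arith.seed(x: -70)
<== -70
==> arith.raiseby(x: 17/4)
<== -263/4
==> arith.lessen(x: 31/8)
<== -557/8
==> arith.mirror()
<== 557/8
==> arith.lessen(x: 25/3)
<== 1471/24
==> arith.tell()
<== 1471/24
==> arith.mirror()
<== -1471/24
==> arith.quotient(x: -17)
<== 1471/408
==> arith.raiseby(x: -83/12)
<== -1351/408


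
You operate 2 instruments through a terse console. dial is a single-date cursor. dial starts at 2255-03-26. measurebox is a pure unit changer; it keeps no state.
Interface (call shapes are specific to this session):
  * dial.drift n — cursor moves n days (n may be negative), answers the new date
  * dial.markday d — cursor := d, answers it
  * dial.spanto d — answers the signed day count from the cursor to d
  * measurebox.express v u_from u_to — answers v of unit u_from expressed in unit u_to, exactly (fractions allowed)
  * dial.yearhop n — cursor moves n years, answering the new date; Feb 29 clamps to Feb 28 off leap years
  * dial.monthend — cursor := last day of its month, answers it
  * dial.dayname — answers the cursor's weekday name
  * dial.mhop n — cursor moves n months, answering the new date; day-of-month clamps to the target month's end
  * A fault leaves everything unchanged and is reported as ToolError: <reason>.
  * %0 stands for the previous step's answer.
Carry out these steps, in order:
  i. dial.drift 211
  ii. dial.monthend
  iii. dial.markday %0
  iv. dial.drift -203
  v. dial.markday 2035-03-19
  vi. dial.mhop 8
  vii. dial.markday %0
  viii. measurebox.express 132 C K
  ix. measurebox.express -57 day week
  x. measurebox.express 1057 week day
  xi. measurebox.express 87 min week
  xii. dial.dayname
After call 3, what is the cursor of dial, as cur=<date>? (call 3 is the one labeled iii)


→ dial.drift(n: 211)
← 2255-10-23
→ dial.monthend()
← 2255-10-31
→ dial.markday(d: %0)
← 2255-10-31
→ dial.drift(n: -203)
← 2255-04-11
→ dial.markday(d: 2035-03-19)
← 2035-03-19
→ dial.mhop(n: 8)
← 2035-11-19
→ dial.markday(d: %0)
← 2035-11-19
→ measurebox.express(v: 132, u_from: C, u_to: K)
← 8103/20
→ measurebox.express(v: -57, u_from: day, u_to: week)
← -57/7
→ measurebox.express(v: 1057, u_from: week, u_to: day)
← 7399
→ measurebox.express(v: 87, u_from: min, u_to: week)
← 29/3360
→ dial.dayname()
← Monday

Answer: cur=2255-10-31


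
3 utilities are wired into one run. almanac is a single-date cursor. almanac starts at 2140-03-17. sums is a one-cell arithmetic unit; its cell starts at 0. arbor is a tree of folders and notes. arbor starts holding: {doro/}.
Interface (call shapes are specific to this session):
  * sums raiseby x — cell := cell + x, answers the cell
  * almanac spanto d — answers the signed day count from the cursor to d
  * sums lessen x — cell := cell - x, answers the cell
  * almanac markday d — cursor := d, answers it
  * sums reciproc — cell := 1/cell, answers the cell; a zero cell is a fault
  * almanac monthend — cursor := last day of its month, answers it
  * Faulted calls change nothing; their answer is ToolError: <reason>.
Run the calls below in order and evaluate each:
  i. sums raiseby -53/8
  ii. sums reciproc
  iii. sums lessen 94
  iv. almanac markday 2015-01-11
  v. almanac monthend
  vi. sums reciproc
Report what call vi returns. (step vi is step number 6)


Answer: -53/4990

Derivation:
Do: sums raiseby[-53/8]
See: -53/8
Do: sums reciproc[]
See: -8/53
Do: sums lessen[94]
See: -4990/53
Do: almanac markday[2015-01-11]
See: 2015-01-11
Do: almanac monthend[]
See: 2015-01-31
Do: sums reciproc[]
See: -53/4990


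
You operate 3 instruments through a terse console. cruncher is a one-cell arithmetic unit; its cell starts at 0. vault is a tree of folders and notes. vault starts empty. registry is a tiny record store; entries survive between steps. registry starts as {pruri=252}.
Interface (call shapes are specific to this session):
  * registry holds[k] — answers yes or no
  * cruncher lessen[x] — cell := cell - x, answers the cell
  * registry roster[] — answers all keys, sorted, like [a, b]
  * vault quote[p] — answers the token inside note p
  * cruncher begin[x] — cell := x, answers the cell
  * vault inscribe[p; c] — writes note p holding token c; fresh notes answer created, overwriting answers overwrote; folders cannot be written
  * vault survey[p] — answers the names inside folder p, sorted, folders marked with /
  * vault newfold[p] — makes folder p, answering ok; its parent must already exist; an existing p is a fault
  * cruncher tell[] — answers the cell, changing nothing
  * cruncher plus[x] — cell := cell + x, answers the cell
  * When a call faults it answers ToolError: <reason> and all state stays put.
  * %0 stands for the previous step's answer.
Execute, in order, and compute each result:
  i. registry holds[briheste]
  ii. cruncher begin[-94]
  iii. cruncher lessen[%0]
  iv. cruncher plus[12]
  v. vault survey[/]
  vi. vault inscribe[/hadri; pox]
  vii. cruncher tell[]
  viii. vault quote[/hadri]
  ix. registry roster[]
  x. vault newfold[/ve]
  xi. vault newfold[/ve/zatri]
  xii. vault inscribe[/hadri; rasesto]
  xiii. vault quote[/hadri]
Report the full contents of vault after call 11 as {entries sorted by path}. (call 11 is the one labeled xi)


Answer: {hadri=pox, ve/, ve/zatri/}

Derivation:
I call registry holds with k=briheste, yielding no.
Next I call cruncher begin with x=-94, and observe -94.
Invoking cruncher lessen with x=%0, and get 0.
I invoke cruncher plus with x=12, and see 12.
Using vault survey with p=/, and get [].
I run vault inscribe with p=/hadri, c=pox, → created.
Using cruncher tell(), giving 12.
Calling vault quote with p=/hadri, → pox.
Then registry roster, yielding [pruri].
Calling vault newfold with p=/ve, yielding ok.
I try vault newfold with p=/ve/zatri, → ok.
Then vault inscribe with p=/hadri, c=rasesto, and get overwrote.
I invoke vault quote with p=/hadri, giving rasesto.


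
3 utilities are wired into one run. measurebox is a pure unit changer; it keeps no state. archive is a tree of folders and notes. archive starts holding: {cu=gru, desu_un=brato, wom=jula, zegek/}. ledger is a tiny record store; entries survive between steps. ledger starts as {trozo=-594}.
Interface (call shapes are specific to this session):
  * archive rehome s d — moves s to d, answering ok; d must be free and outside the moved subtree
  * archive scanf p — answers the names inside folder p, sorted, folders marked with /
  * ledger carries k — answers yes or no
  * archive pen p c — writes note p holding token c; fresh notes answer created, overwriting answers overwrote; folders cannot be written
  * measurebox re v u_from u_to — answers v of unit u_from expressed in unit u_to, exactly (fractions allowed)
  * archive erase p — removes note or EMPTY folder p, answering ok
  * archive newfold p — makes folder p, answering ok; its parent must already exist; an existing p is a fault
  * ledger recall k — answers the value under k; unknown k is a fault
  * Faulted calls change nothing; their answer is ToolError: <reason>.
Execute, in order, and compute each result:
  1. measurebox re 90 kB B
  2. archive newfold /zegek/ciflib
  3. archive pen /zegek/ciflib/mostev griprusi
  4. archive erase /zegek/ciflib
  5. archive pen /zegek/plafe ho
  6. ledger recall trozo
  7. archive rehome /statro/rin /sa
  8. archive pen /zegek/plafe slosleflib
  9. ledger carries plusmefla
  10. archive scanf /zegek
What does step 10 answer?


Answer: [ciflib/, plafe]

Derivation:
~$ measurebox re v: 90 u_from: kB u_to: B
  90000
~$ archive newfold p: /zegek/ciflib
  ok
~$ archive pen p: /zegek/ciflib/mostev c: griprusi
  created
~$ archive erase p: /zegek/ciflib
  ToolError: not empty
~$ archive pen p: /zegek/plafe c: ho
  created
~$ ledger recall k: trozo
  -594
~$ archive rehome s: /statro/rin d: /sa
  ToolError: not found
~$ archive pen p: /zegek/plafe c: slosleflib
  overwrote
~$ ledger carries k: plusmefla
  no
~$ archive scanf p: /zegek
  [ciflib/, plafe]


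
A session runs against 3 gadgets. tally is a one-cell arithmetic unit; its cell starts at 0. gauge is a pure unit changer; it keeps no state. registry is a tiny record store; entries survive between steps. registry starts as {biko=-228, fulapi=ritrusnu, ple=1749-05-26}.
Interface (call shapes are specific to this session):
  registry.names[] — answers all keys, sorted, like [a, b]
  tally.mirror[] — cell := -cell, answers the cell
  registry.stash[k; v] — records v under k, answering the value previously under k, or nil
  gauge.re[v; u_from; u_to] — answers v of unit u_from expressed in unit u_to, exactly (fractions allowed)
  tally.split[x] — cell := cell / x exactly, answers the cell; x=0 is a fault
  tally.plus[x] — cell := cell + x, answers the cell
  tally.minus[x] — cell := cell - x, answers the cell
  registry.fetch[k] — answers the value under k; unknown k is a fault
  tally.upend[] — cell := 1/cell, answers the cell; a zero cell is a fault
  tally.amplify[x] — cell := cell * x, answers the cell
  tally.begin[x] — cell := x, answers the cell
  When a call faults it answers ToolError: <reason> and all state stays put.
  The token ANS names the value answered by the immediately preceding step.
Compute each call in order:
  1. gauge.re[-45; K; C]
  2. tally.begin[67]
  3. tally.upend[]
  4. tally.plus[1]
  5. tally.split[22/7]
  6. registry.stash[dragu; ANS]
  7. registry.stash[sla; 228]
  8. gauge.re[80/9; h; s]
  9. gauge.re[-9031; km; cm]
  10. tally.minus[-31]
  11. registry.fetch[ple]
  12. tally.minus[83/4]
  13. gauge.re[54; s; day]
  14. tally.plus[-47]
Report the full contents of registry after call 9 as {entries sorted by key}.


% gauge.re(-45, K, C) ~> -6363/20
% tally.begin(67) ~> 67
% tally.upend() ~> 1/67
% tally.plus(1) ~> 68/67
% tally.split(22/7) ~> 238/737
% registry.stash(dragu, ANS) ~> nil
% registry.stash(sla, 228) ~> nil
% gauge.re(80/9, h, s) ~> 32000
% gauge.re(-9031, km, cm) ~> -903100000
% tally.minus(-31) ~> 23085/737
% registry.fetch(ple) ~> 1749-05-26
% tally.minus(83/4) ~> 31169/2948
% gauge.re(54, s, day) ~> 1/1600
% tally.plus(-47) ~> -107387/2948

Answer: {biko=-228, dragu=238/737, fulapi=ritrusnu, ple=1749-05-26, sla=228}


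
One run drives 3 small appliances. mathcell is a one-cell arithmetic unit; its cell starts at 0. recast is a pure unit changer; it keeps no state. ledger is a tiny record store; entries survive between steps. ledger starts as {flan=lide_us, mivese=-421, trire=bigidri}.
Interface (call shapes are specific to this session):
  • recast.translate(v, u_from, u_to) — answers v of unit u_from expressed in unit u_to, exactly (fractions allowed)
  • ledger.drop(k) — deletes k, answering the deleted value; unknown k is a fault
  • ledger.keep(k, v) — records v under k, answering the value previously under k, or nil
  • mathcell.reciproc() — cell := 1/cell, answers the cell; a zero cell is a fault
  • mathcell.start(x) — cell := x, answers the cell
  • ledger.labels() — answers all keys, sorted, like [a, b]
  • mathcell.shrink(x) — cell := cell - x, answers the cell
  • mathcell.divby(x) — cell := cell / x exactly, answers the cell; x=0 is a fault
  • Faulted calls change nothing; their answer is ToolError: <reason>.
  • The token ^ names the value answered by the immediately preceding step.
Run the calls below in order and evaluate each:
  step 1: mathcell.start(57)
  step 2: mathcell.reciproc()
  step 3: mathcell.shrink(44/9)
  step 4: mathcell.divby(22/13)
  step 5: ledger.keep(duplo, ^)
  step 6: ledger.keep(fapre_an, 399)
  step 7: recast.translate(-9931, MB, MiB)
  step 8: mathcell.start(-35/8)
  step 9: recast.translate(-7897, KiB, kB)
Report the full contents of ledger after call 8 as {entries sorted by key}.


Answer: {duplo=-10829/3762, fapre_an=399, flan=lide_us, mivese=-421, trire=bigidri}

Derivation:
Calling start using 57, → 57.
Calling reciproc, — result: 1/57.
Invoking shrink using 44/9, and see -833/171.
Using divby using 22/13, and see -10829/3762.
Calling keep using duplo, ^, and observe nil.
Calling keep using fapre_an, 399, and observe nil.
I try translate using -9931, MB, MiB: -155171875/16384.
I try start using -35/8, → -35/8.
I invoke translate using -7897, KiB, kB, which returns -1010816/125.


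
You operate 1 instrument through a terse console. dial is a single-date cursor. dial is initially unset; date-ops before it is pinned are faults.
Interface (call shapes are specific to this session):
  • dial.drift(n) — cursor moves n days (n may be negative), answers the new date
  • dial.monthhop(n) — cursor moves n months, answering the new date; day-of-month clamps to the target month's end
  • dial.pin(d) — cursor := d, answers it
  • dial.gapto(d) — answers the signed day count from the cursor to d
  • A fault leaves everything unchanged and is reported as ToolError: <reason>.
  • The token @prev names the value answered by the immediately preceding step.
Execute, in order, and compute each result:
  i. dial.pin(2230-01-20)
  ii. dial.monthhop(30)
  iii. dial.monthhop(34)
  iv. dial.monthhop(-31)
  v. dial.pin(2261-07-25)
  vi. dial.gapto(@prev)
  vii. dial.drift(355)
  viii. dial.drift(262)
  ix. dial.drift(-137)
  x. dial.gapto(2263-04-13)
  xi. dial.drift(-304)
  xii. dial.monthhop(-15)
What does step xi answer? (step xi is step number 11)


! 1. pin(d→2230-01-20) ~> 2230-01-20
! 2. monthhop(n→30) ~> 2232-07-20
! 3. monthhop(n→34) ~> 2235-05-20
! 4. monthhop(n→-31) ~> 2232-10-20
! 5. pin(d→2261-07-25) ~> 2261-07-25
! 6. gapto(d→@prev) ~> 0
! 7. drift(n→355) ~> 2262-07-15
! 8. drift(n→262) ~> 2263-04-03
! 9. drift(n→-137) ~> 2262-11-17
! 10. gapto(d→2263-04-13) ~> 147
! 11. drift(n→-304) ~> 2262-01-17
! 12. monthhop(n→-15) ~> 2260-10-17

Answer: 2262-01-17


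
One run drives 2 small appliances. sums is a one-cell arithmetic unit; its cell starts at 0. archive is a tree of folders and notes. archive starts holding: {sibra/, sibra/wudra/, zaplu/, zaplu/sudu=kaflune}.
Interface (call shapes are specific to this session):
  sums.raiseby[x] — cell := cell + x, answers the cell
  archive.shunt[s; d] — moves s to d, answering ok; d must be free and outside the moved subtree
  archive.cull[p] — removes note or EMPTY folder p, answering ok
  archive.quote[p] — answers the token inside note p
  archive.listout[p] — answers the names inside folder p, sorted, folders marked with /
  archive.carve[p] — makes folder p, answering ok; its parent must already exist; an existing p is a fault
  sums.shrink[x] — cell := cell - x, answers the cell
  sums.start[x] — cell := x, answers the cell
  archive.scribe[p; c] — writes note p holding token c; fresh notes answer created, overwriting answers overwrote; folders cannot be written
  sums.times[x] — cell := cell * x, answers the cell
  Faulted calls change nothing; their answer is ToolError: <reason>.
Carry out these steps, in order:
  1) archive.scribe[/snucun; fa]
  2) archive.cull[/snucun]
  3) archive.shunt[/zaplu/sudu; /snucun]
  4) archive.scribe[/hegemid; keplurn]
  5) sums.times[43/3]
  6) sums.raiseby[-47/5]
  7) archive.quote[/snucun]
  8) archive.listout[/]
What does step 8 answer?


Answer: [hegemid, sibra/, snucun, zaplu/]

Derivation:
I call archive.scribe with p='/snucun', c='fa', and see created.
Now I run archive.cull with p='/snucun', → ok.
I try archive.shunt with s='/zaplu/sudu', d='/snucun', and get ok.
Now I run archive.scribe with p='/hegemid', c='keplurn', — result: created.
I try sums.times with x='43/3', — result: 0.
Next I call sums.raiseby with x='-47/5', → -47/5.
I use archive.quote with p='/snucun', which returns kaflune.
I invoke archive.listout with p='/', and observe [hegemid, sibra/, snucun, zaplu/].


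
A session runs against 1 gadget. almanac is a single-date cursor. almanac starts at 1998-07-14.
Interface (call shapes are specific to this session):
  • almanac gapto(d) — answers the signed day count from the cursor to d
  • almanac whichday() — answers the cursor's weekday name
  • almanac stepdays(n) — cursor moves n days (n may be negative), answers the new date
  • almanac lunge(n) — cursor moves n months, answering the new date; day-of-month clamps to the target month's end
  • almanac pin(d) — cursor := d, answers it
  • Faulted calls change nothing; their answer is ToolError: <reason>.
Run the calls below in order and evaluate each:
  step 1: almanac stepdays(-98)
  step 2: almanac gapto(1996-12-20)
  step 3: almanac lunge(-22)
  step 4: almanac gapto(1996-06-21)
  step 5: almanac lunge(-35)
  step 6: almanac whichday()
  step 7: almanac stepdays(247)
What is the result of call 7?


$ almanac stepdays n: -98
[out] 1998-04-07
$ almanac gapto d: 1996-12-20
[out] -473
$ almanac lunge n: -22
[out] 1996-06-07
$ almanac gapto d: 1996-06-21
[out] 14
$ almanac lunge n: -35
[out] 1993-07-07
$ almanac whichday
[out] Wednesday
$ almanac stepdays n: 247
[out] 1994-03-11

Answer: 1994-03-11


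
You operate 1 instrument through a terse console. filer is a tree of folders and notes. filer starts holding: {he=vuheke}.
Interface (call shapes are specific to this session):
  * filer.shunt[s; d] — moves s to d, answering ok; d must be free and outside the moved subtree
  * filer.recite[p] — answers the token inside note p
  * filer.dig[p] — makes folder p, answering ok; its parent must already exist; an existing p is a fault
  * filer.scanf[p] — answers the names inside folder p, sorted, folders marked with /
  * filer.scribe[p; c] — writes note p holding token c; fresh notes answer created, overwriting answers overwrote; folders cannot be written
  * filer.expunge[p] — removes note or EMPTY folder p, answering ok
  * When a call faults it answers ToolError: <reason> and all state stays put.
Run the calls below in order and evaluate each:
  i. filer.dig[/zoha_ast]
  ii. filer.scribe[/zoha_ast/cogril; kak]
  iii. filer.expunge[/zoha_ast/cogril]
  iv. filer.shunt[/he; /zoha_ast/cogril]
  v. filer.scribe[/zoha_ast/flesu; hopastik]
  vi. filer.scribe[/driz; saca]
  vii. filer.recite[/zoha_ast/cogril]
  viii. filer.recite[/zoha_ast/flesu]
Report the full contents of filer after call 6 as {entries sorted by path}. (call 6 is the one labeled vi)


Answer: {driz=saca, zoha_ast/, zoha_ast/cogril=vuheke, zoha_ast/flesu=hopastik}

Derivation:
Step: filer.dig[p='/zoha_ast']
Result: ok
Step: filer.scribe[p='/zoha_ast/cogril'; c='kak']
Result: created
Step: filer.expunge[p='/zoha_ast/cogril']
Result: ok
Step: filer.shunt[s='/he'; d='/zoha_ast/cogril']
Result: ok
Step: filer.scribe[p='/zoha_ast/flesu'; c='hopastik']
Result: created
Step: filer.scribe[p='/driz'; c='saca']
Result: created
Step: filer.recite[p='/zoha_ast/cogril']
Result: vuheke
Step: filer.recite[p='/zoha_ast/flesu']
Result: hopastik


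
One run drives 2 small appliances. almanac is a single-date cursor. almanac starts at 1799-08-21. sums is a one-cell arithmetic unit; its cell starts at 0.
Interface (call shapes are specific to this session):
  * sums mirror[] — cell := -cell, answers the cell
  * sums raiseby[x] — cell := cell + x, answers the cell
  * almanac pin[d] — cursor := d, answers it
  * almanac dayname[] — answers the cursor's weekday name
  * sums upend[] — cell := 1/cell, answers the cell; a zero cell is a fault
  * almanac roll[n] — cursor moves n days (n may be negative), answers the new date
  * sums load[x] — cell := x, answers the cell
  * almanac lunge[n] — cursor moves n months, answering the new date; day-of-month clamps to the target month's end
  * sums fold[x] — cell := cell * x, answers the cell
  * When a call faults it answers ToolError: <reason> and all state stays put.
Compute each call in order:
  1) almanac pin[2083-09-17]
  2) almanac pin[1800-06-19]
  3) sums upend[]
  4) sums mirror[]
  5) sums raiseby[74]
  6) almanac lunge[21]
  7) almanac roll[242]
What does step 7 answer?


Answer: 1802-11-16

Derivation:
;; 1. almanac pin(2083-09-17) == 2083-09-17
;; 2. almanac pin(1800-06-19) == 1800-06-19
;; 3. sums upend() == ToolError: reciprocal of zero
;; 4. sums mirror() == 0
;; 5. sums raiseby(74) == 74
;; 6. almanac lunge(21) == 1802-03-19
;; 7. almanac roll(242) == 1802-11-16


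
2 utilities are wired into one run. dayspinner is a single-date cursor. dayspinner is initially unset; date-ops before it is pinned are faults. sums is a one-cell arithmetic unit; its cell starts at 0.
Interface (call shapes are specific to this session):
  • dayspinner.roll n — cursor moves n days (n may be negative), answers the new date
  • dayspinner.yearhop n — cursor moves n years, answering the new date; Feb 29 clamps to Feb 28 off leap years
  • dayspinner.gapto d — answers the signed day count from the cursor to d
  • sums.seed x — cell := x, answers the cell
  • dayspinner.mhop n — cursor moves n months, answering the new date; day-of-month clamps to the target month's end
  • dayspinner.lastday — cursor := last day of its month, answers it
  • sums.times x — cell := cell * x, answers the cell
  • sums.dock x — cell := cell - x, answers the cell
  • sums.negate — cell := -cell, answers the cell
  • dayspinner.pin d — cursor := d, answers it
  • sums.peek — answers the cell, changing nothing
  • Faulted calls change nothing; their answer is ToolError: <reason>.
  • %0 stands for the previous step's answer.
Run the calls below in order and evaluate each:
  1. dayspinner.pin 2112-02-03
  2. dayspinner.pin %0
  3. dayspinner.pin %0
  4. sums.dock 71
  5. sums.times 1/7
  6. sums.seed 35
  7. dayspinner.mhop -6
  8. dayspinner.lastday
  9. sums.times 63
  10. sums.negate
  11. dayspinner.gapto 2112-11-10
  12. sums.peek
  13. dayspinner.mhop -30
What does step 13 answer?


Do: dayspinner.pin[d='2112-02-03']
See: 2112-02-03
Do: dayspinner.pin[d='%0']
See: 2112-02-03
Do: dayspinner.pin[d='%0']
See: 2112-02-03
Do: sums.dock[x='71']
See: -71
Do: sums.times[x='1/7']
See: -71/7
Do: sums.seed[x='35']
See: 35
Do: dayspinner.mhop[n='-6']
See: 2111-08-03
Do: dayspinner.lastday[]
See: 2111-08-31
Do: sums.times[x='63']
See: 2205
Do: sums.negate[]
See: -2205
Do: dayspinner.gapto[d='2112-11-10']
See: 437
Do: sums.peek[]
See: -2205
Do: dayspinner.mhop[n='-30']
See: 2109-02-28

Answer: 2109-02-28


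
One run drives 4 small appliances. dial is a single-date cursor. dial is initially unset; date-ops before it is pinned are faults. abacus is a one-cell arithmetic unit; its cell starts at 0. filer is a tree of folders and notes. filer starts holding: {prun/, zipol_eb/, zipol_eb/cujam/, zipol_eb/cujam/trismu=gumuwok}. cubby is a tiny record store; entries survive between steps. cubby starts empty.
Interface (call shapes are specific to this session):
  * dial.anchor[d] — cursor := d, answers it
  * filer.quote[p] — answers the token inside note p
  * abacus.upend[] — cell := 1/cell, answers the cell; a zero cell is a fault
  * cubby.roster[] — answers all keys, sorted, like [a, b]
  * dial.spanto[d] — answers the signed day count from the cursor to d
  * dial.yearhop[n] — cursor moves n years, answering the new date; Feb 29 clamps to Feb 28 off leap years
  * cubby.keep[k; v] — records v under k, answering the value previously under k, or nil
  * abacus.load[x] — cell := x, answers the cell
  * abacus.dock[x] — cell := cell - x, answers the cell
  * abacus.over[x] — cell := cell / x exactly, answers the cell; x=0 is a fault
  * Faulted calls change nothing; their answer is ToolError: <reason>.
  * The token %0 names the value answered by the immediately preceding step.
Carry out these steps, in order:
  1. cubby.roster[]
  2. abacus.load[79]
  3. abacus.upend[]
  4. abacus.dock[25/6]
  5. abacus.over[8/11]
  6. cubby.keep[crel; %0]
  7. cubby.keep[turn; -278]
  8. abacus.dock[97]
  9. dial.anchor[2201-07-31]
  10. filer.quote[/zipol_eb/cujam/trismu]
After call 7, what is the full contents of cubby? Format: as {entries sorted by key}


→ roster()
← []
→ load(x: 79)
← 79
→ upend()
← 1/79
→ dock(x: 25/6)
← -1969/474
→ over(x: 8/11)
← -21659/3792
→ keep(k: crel, v: %0)
← nil
→ keep(k: turn, v: -278)
← nil
→ dock(x: 97)
← -389483/3792
→ anchor(d: 2201-07-31)
← 2201-07-31
→ quote(p: /zipol_eb/cujam/trismu)
← gumuwok

Answer: {crel=-21659/3792, turn=-278}


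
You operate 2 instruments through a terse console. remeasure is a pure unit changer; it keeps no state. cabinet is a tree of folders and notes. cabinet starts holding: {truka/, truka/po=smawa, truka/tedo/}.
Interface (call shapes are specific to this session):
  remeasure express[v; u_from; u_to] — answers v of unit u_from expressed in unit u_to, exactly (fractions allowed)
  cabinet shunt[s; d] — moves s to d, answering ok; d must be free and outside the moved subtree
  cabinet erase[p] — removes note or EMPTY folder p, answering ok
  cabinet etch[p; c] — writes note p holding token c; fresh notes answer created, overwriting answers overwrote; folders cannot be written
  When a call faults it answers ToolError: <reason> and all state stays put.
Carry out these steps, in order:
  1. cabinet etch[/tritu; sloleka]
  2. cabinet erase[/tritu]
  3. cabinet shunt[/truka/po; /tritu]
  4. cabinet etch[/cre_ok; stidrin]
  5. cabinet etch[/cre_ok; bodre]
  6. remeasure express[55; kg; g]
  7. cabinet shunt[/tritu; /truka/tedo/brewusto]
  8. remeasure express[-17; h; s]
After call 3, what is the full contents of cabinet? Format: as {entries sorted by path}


Answer: {tritu=smawa, truka/, truka/tedo/}

Derivation:
$ cabinet etch p: /tritu c: sloleka
:: created
$ cabinet erase p: /tritu
:: ok
$ cabinet shunt s: /truka/po d: /tritu
:: ok
$ cabinet etch p: /cre_ok c: stidrin
:: created
$ cabinet etch p: /cre_ok c: bodre
:: overwrote
$ remeasure express v: 55 u_from: kg u_to: g
:: 55000
$ cabinet shunt s: /tritu d: /truka/tedo/brewusto
:: ok
$ remeasure express v: -17 u_from: h u_to: s
:: -61200


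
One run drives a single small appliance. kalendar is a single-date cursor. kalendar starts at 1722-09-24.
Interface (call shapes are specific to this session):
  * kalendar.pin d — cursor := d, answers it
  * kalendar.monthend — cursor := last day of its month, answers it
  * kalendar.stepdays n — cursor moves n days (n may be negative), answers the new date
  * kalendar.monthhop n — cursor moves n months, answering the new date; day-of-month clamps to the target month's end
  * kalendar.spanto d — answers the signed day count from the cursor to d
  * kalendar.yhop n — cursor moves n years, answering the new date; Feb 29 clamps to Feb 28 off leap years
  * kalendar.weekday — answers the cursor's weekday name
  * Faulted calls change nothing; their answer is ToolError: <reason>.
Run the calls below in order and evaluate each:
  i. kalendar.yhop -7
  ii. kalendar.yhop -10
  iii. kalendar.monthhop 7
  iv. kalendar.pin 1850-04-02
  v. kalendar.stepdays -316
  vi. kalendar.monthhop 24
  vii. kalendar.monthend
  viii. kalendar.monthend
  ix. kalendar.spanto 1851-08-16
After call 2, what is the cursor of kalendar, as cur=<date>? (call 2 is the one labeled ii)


% kalendar.yhop n: -7
  1715-09-24
% kalendar.yhop n: -10
  1705-09-24
% kalendar.monthhop n: 7
  1706-04-24
% kalendar.pin d: 1850-04-02
  1850-04-02
% kalendar.stepdays n: -316
  1849-05-21
% kalendar.monthhop n: 24
  1851-05-21
% kalendar.monthend
  1851-05-31
% kalendar.monthend
  1851-05-31
% kalendar.spanto d: 1851-08-16
  77

Answer: cur=1705-09-24


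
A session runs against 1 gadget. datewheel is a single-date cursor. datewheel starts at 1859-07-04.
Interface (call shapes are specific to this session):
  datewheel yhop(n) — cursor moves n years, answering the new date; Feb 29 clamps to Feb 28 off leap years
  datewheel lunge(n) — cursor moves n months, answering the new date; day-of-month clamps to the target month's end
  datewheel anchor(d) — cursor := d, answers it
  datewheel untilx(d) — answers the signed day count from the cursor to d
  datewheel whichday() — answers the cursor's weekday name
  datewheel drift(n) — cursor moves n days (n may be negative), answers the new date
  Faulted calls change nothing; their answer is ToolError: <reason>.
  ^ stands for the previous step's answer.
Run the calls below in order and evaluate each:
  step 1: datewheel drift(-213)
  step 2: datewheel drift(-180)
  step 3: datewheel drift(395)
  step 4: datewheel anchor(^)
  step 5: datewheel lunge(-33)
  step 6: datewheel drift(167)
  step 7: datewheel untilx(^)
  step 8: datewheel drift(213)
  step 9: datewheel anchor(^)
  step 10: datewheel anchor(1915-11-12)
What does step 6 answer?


Do: datewheel drift[-213]
See: 1858-12-03
Do: datewheel drift[-180]
See: 1858-06-06
Do: datewheel drift[395]
See: 1859-07-06
Do: datewheel anchor[^]
See: 1859-07-06
Do: datewheel lunge[-33]
See: 1856-10-06
Do: datewheel drift[167]
See: 1857-03-22
Do: datewheel untilx[^]
See: 0
Do: datewheel drift[213]
See: 1857-10-21
Do: datewheel anchor[^]
See: 1857-10-21
Do: datewheel anchor[1915-11-12]
See: 1915-11-12

Answer: 1857-03-22


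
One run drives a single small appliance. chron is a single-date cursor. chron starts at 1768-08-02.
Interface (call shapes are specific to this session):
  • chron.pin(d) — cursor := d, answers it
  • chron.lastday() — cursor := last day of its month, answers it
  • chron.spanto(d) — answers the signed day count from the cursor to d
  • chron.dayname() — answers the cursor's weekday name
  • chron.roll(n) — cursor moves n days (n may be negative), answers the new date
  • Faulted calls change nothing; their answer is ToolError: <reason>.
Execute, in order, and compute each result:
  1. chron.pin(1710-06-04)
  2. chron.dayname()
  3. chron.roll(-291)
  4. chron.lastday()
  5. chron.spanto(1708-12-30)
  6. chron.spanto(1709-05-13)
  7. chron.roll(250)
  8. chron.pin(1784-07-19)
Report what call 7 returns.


~$ pin d→1710-06-04
= 1710-06-04
~$ dayname
= Wednesday
~$ roll n→-291
= 1709-08-17
~$ lastday
= 1709-08-31
~$ spanto d→1708-12-30
= -244
~$ spanto d→1709-05-13
= -110
~$ roll n→250
= 1710-05-08
~$ pin d→1784-07-19
= 1784-07-19

Answer: 1710-05-08


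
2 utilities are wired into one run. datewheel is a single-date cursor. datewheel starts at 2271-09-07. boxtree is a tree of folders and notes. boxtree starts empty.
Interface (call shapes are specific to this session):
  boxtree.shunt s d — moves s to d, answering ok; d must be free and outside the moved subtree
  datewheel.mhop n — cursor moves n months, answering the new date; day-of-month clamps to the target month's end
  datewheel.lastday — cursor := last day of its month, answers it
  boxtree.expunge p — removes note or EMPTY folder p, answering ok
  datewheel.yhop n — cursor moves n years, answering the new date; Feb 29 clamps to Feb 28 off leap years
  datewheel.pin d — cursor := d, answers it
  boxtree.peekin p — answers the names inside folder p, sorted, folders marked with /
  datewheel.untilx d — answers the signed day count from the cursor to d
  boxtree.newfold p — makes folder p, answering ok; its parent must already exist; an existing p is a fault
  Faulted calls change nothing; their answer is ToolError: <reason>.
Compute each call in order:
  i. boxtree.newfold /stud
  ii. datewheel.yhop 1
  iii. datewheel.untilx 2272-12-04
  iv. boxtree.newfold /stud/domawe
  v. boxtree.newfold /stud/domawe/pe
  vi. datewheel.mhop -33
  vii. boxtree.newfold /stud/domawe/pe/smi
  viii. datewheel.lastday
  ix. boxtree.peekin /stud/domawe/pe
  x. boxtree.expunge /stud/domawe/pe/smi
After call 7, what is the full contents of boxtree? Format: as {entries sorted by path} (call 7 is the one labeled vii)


→ newfold(p=/stud)
← ok
→ yhop(n=1)
← 2272-09-07
→ untilx(d=2272-12-04)
← 88
→ newfold(p=/stud/domawe)
← ok
→ newfold(p=/stud/domawe/pe)
← ok
→ mhop(n=-33)
← 2269-12-07
→ newfold(p=/stud/domawe/pe/smi)
← ok
→ lastday()
← 2269-12-31
→ peekin(p=/stud/domawe/pe)
← [smi/]
→ expunge(p=/stud/domawe/pe/smi)
← ok

Answer: {stud/, stud/domawe/, stud/domawe/pe/, stud/domawe/pe/smi/}


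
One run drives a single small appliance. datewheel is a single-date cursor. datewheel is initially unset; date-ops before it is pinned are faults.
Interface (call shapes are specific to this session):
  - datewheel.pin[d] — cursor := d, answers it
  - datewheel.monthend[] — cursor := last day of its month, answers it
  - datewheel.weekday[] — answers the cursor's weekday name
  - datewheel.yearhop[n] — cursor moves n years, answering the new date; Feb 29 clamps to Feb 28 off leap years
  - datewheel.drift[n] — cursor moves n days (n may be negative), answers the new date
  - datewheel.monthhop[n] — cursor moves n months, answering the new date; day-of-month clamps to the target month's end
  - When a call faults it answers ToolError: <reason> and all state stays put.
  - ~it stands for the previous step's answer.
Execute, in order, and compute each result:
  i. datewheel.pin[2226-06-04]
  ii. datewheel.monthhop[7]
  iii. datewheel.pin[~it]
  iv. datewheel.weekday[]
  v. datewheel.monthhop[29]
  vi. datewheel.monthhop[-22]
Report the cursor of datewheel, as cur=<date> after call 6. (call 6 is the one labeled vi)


# pin(d=2226-06-04) == 2226-06-04
# monthhop(n=7) == 2227-01-04
# pin(d=~it) == 2227-01-04
# weekday() == Thursday
# monthhop(n=29) == 2229-06-04
# monthhop(n=-22) == 2227-08-04

Answer: cur=2227-08-04


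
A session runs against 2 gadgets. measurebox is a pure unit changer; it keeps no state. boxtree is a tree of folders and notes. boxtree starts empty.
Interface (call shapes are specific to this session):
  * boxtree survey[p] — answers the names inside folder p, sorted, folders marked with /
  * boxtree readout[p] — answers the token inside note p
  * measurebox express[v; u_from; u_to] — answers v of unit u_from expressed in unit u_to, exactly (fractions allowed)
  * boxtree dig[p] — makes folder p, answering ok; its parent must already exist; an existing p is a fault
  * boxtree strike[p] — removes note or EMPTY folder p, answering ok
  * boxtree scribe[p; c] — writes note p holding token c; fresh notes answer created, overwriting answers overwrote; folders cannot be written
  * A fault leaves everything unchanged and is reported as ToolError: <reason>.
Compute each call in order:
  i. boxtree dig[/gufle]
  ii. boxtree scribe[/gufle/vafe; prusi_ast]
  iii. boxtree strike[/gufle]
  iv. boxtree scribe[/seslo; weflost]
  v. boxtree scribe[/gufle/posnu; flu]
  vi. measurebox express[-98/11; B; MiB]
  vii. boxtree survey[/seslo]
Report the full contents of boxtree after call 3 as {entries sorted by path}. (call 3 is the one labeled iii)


Answer: {gufle/, gufle/vafe=prusi_ast}

Derivation:
Act: boxtree dig[p: /gufle]
Obs: ok
Act: boxtree scribe[p: /gufle/vafe; c: prusi_ast]
Obs: created
Act: boxtree strike[p: /gufle]
Obs: ToolError: not empty
Act: boxtree scribe[p: /seslo; c: weflost]
Obs: created
Act: boxtree scribe[p: /gufle/posnu; c: flu]
Obs: created
Act: measurebox express[v: -98/11; u_from: B; u_to: MiB]
Obs: -49/5767168
Act: boxtree survey[p: /seslo]
Obs: ToolError: not a directory


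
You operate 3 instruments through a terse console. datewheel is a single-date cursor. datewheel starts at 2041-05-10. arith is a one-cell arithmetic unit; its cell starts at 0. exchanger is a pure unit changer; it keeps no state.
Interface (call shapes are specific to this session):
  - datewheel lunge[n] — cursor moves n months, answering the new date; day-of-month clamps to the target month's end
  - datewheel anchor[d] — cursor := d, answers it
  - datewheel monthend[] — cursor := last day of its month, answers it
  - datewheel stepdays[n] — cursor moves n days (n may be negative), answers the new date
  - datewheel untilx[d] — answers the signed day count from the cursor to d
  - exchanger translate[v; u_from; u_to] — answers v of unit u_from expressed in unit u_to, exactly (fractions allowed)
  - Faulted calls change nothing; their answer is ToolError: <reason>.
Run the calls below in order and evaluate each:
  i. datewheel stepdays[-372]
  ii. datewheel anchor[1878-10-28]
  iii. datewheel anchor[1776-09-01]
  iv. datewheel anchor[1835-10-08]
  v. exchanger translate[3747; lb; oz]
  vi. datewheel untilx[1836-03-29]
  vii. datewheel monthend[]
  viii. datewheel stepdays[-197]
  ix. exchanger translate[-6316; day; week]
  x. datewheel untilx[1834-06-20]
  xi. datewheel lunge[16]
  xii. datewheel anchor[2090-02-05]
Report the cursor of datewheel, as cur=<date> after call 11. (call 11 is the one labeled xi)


==> datewheel stepdays(n=-372)
<== 2040-05-03
==> datewheel anchor(d=1878-10-28)
<== 1878-10-28
==> datewheel anchor(d=1776-09-01)
<== 1776-09-01
==> datewheel anchor(d=1835-10-08)
<== 1835-10-08
==> exchanger translate(v=3747, u_from=lb, u_to=oz)
<== 59952
==> datewheel untilx(d=1836-03-29)
<== 173
==> datewheel monthend()
<== 1835-10-31
==> datewheel stepdays(n=-197)
<== 1835-04-17
==> exchanger translate(v=-6316, u_from=day, u_to=week)
<== -6316/7
==> datewheel untilx(d=1834-06-20)
<== -301
==> datewheel lunge(n=16)
<== 1836-08-17
==> datewheel anchor(d=2090-02-05)
<== 2090-02-05

Answer: cur=1836-08-17


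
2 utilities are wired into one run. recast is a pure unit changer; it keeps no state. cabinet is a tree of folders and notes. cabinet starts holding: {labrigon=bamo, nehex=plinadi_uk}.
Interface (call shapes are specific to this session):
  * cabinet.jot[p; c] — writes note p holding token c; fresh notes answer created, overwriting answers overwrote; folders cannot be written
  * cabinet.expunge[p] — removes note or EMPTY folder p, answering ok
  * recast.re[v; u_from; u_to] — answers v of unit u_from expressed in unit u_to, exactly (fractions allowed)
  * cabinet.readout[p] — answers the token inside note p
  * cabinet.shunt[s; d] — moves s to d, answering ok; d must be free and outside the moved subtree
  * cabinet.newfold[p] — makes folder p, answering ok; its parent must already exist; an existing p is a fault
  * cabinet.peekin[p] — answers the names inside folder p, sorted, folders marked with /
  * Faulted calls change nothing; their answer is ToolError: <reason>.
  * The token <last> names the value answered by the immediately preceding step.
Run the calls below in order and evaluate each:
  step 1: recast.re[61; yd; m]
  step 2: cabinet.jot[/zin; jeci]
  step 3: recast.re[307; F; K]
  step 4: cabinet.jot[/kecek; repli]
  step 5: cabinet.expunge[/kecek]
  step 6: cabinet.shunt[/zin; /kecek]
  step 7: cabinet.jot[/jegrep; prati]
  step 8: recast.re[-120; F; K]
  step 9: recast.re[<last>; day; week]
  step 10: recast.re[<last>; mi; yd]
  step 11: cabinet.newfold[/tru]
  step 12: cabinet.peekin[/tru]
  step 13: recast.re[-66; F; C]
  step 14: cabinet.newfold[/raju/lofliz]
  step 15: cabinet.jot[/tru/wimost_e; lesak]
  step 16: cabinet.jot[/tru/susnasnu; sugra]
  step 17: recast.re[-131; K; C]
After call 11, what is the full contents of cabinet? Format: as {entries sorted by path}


>> recast.re(v→61, u_from→yd, u_to→m)
<< 69723/1250
>> cabinet.jot(p→/zin, c→jeci)
<< created
>> recast.re(v→307, u_from→F, u_to→K)
<< 76667/180
>> cabinet.jot(p→/kecek, c→repli)
<< created
>> cabinet.expunge(p→/kecek)
<< ok
>> cabinet.shunt(s→/zin, d→/kecek)
<< ok
>> cabinet.jot(p→/jegrep, c→prati)
<< created
>> recast.re(v→-120, u_from→F, u_to→K)
<< 33967/180
>> recast.re(v→<last>, u_from→day, u_to→week)
<< 33967/1260
>> recast.re(v→<last>, u_from→mi, u_to→yd)
<< 2989096/63
>> cabinet.newfold(p→/tru)
<< ok
>> cabinet.peekin(p→/tru)
<< []
>> recast.re(v→-66, u_from→F, u_to→C)
<< -490/9
>> cabinet.newfold(p→/raju/lofliz)
<< ToolError: no parent
>> cabinet.jot(p→/tru/wimost_e, c→lesak)
<< created
>> cabinet.jot(p→/tru/susnasnu, c→sugra)
<< created
>> recast.re(v→-131, u_from→K, u_to→C)
<< -8083/20

Answer: {jegrep=prati, kecek=jeci, labrigon=bamo, nehex=plinadi_uk, tru/}
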